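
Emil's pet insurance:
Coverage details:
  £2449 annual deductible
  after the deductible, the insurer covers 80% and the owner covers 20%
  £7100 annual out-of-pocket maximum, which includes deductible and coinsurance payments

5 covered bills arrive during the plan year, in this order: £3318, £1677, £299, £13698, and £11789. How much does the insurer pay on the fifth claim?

Claim 1 (£3318): deductible takes £2449, £869 remains; coinsurance £869 × 20% = £173.80. Owner pays £2622.80; OOP now £2622.80. Insurer: £3318 − £2622.80 = £695.20.
Claim 2 (£1677): deductible already satisfied, so owner's share is 20% × £1677 = £335.40. Cost to owner: £335.40. OOP to date £2958.20. Plan pays £1677 − £335.40 = £1341.60.
Claim 3 (£299): 20% coinsurance on £299 = £59.80. Owner owes £59.80 (running OOP £3018). Insurer: £299 − £59.80 = £239.20.
Claim 4 (£13698): 20% coinsurance on £13698 = £2739.60. Owner owes £2739.60 (running OOP £5757.60). Insurer: £13698 − £2739.60 = £10958.40.
Claim 5 (£11789): 20% coinsurance on £11789 = £2357.80. Adding that to £5757.60 gives £8115.40, past the £7100 cap; owner pays only £7100 − £5757.60 = £1342.40. Insurer: £11789 − £1342.40 = £10446.60.

£10446.60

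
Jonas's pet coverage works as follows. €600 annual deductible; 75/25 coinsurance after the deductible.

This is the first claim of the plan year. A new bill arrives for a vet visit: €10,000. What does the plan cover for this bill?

€7,050

Deductible not yet touched, so the first €600 of the bill goes to the deductible.
The remaining €9,400 (= €10,000 − €600) moves to coinsurance.
Coinsurance: €9,400 × 25% = €2,350.
That puts the owner's cost at €600 + €2,350 = €2,950.
The insurer covers the remainder: €10,000 − €2,950 = €7,050.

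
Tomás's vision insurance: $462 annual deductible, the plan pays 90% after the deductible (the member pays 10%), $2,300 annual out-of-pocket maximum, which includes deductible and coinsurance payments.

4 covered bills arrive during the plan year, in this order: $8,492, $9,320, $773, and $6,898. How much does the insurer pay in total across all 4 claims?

Bill 1, $8,492: deductible takes $462, $8,030 remains; member's 10% is $803. Member pays $1,265; OOP now $1,265. Plan pays $8,492 − $1,265 = $7,227.
Bill 2, $9,320: deductible met; 10% of $9,320 = $932. Member pays $932; OOP now $2,197. Insurer: $9,320 − $932 = $8,388.
Bill 3, $773: 10% coinsurance on $773 = $77.30. Member owes $77.30 (running OOP $2,274.30). Plan pays $773 − $77.30 = $695.70.
Bill 4, $6,898: 10% coinsurance on $6,898 = $689.80. Adding that to $2,274.30 gives $2,964.10, past the $2,300 cap; member pays only $2,300 − $2,274.30 = $25.70. Insurer: $6,898 − $25.70 = $6,872.30.
Insurer total: $7,227 + $8,388 + $695.70 + $6,872.30 = $23,183.

$23,183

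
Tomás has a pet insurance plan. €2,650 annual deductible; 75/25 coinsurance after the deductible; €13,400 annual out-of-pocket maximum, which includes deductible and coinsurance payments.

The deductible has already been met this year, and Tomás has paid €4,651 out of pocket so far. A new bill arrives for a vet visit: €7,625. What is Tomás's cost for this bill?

€1,906.25

The deductible is already satisfied, so the full bill goes to coinsurance.
Owner's 25% share of €7,625 is €1,906.25.
Year-to-date out-of-pocket becomes €4,651 + €1,906.25 = €6,557.25, still under the €13,400 maximum, so no cap applies.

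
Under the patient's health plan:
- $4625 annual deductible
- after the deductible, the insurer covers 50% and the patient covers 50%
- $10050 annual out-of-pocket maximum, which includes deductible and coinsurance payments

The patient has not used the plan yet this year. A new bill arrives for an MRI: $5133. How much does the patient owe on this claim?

Deductible not yet touched, so the first $4625 of the bill goes to the deductible.
That leaves $5133 − $4625 = $508 for coinsurance.
50% of $508 = $254 falls to the patient.
That puts the patient's cost at $4625 + $254 = $4879 before any cap.
Cumulative spending $0 + $4879 = $4879 stays under the $10050 maximum.

$4879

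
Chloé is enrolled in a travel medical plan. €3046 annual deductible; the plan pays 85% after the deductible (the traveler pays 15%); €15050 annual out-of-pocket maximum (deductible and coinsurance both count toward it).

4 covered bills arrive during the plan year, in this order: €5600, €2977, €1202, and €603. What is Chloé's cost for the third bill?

€180.30

Claim 1 — €5600: €3046 finishes the deductible; €2554 goes to coinsurance; coinsurance €2554 × 15% = €383.10. Traveler pays €3429.10; OOP now €3429.10.
Claim 2 — €2977: deductible already satisfied, so traveler's share is 15% × €2977 = €446.55. Traveler pays €446.55; OOP now €3875.65.
Claim 3 — €1202: 15% coinsurance on €1202 = €180.30. Cost to traveler: €180.30. OOP to date €4055.95.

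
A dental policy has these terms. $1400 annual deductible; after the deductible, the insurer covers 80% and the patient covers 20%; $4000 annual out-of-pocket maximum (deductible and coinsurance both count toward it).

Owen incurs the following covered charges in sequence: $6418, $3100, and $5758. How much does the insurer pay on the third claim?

Bill 1, $6418: $1400 to deductible, leaving $5018; 20% of $5018 = $1003.60. Patient owes $2403.60 (running OOP $2403.60). Plan pays $6418 − $2403.60 = $4014.40.
Bill 2, $3100: deductible already satisfied, so patient's share is 20% × $3100 = $620. Patient owes $620 (running OOP $3023.60). Insurer: $3100 − $620 = $2480.
Bill 3, $5758: deductible met; 20% of $5758 = $1151.60. That would push OOP to $4175.20, over the $4000 cap, so patient pays $4000 − $3023.60 = $976.40. Insurer: $5758 − $976.40 = $4781.60.

$4781.60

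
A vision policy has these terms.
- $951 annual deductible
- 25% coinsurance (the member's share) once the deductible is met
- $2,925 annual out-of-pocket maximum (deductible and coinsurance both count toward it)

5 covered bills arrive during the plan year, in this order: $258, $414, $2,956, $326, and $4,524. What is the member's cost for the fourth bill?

#1 ($258): all of it applies to the deductible. Member owes $258 (running OOP $258).
#2 ($414): all of it applies to the deductible. Member pays $414; OOP now $672.
#3 ($2,956): $279 to deductible, leaving $2,677; 25% of $2,677 = $669.25. Member pays $948.25; OOP now $1,620.25.
#4 ($326): deductible met; 25% of $326 = $81.50. Member owes $81.50 (running OOP $1,701.75).

$81.50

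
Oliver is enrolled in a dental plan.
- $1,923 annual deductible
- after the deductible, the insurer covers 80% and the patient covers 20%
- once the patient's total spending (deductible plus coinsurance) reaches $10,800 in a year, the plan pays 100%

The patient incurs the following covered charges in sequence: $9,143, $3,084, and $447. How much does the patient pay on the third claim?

#1 ($9,143): $1,923 finishes the deductible; $7,220 goes to coinsurance; coinsurance $7,220 × 20% = $1,444. Cost to patient: $3,367. OOP to date $3,367.
#2 ($3,084): 20% coinsurance on $3,084 = $616.80. Cost to patient: $616.80. OOP to date $3,983.80.
#3 ($447): deductible met; 20% of $447 = $89.40. Patient owes $89.40 (running OOP $4,073.20).

$89.40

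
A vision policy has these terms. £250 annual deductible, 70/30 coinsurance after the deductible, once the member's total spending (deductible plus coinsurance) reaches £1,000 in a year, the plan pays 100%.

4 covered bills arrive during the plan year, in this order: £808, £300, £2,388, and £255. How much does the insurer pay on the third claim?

Claim 1 — £808: deductible takes £250, £558 remains; member's 30% is £167.40. Member pays £417.40; OOP now £417.40. Insurer: £808 − £417.40 = £390.60.
Claim 2 — £300: deductible already satisfied, so member's share is 30% × £300 = £90. Member owes £90 (running OOP £507.40). Insurer: £300 − £90 = £210.
Claim 3 — £2,388: deductible already satisfied, so member's share is 30% × £2,388 = £716.40. OOP would hit £1,223.80 > £1,000, so the cap limits the member to £1,000 − £507.40 = £492.60. Plan pays £2,388 − £492.60 = £1,895.40.

£1,895.40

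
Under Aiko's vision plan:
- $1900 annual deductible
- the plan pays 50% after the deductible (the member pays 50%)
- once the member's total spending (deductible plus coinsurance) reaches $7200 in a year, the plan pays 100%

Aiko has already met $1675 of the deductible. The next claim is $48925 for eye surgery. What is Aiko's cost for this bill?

Remaining deductible: $1900 − $1675 = $225.
That leaves $48925 − $225 = $48700 for coinsurance.
Member's 50% share of $48700 is $24350.
That puts the member's cost at $225 + $24350 = $24575 before any cap.
Adding $24575 to the $1675 already spent would give $26250, which exceeds the $7200 cap; the member pays just $7200 − $1675 = $5525.

$5525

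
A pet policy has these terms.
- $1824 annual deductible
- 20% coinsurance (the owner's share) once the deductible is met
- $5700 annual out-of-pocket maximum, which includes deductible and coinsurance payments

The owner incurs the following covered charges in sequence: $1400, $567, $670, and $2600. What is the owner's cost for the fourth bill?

Bill 1, $1400: fully absorbed by the deductible. Owner owes $1400 (running OOP $1400).
Bill 2, $567: deductible takes $424, $143 remains; owner's 20% is $28.60. Owner pays $452.60; OOP now $1852.60.
Bill 3, $670: 20% coinsurance on $670 = $134. Owner owes $134 (running OOP $1986.60).
Bill 4, $2600: 20% coinsurance on $2600 = $520. Owner owes $520 (running OOP $2506.60).

$520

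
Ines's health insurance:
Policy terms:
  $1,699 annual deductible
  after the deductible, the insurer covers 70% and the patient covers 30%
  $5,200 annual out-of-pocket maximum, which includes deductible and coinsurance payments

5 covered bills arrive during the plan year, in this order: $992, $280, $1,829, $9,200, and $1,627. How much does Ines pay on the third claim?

Claim 1 ($992): fully absorbed by the deductible. Patient owes $992 (running OOP $992).
Claim 2 ($280): all of it applies to the deductible. Cost to patient: $280. OOP to date $1,272.
Claim 3 ($1,829): $427 to deductible, leaving $1,402; patient's 30% is $420.60. Patient pays $847.60; OOP now $2,119.60.

$847.60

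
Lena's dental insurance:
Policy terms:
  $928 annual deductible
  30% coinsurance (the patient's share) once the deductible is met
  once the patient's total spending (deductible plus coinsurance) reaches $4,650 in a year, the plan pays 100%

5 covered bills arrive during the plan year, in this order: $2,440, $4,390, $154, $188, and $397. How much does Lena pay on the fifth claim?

$119.10

Claim 1 ($2,440): deductible takes $928, $1,512 remains; patient's 30% is $453.60. Patient owes $1,381.60 (running OOP $1,381.60).
Claim 2 ($4,390): deductible already satisfied, so patient's share is 30% × $4,390 = $1,317. Patient owes $1,317 (running OOP $2,698.60).
Claim 3 ($154): deductible met; 30% of $154 = $46.20. Patient owes $46.20 (running OOP $2,744.80).
Claim 4 ($188): 30% coinsurance on $188 = $56.40. Patient owes $56.40 (running OOP $2,801.20).
Claim 5 ($397): 30% coinsurance on $397 = $119.10. Patient owes $119.10 (running OOP $2,920.30).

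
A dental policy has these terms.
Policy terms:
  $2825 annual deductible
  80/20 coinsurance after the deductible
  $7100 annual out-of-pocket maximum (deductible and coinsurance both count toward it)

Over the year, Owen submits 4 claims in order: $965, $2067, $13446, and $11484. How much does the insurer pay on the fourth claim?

$9939.60

Bill 1, $965: fully absorbed by the deductible. Patient pays $965; OOP now $965. Insurer: $965 − $965 = $0.
Bill 2, $2067: $1860 to deductible, leaving $207; patient's 20% is $41.40. Patient owes $1901.40 (running OOP $2866.40). Insurer: $2067 − $1901.40 = $165.60.
Bill 3, $13446: deductible already satisfied, so patient's share is 20% × $13446 = $2689.20. Patient pays $2689.20; OOP now $5555.60. Insurer: $13446 − $2689.20 = $10756.80.
Bill 4, $11484: 20% coinsurance on $11484 = $2296.80. OOP would hit $7852.40 > $7100, so the cap limits the patient to $7100 − $5555.60 = $1544.40. Insurer: $11484 − $1544.40 = $9939.60.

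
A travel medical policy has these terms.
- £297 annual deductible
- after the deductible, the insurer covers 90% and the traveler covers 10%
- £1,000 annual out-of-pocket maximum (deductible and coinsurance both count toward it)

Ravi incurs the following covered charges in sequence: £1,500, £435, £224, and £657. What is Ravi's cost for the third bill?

£22.40

Claim 1 (£1,500): deductible takes £297, £1,203 remains; traveler's 10% is £120.30. Traveler pays £417.30; OOP now £417.30.
Claim 2 (£435): deductible met; 10% of £435 = £43.50. Traveler pays £43.50; OOP now £460.80.
Claim 3 (£224): 10% coinsurance on £224 = £22.40. Traveler pays £22.40; OOP now £483.20.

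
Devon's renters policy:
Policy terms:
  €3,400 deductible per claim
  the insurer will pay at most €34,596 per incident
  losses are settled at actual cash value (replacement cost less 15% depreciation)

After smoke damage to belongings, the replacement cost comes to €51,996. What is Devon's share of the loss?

At 15% depreciation, ACV = €51,996 − €7,799.40 = €44,196.60.
Less the €3,400 deductible: €44,196.60 − €3,400 = €40,796.60.
The €34,596 per-incident cap binds; insurer pays €34,596.
Tenant's share is the uncovered remainder: €51,996 − €34,596 = €17,400.

€17,400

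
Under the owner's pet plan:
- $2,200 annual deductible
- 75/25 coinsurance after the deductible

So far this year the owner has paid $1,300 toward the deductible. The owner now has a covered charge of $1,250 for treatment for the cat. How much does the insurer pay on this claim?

$262.50

$1,300 of the $2,200 deductible is already met, leaving $900.
The remaining $350 (= $1,250 − $900) moves to coinsurance.
Coinsurance: $350 × 25% = $87.50.
So the owner owes $900 + $87.50 = $987.50.
The insurer covers the remainder: $1,250 − $987.50 = $262.50.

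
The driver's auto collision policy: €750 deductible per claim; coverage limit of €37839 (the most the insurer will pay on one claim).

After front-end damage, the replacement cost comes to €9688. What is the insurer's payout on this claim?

€8938

After the deductible, €9688 − €750 = €8938 remains.
€8938 ≤ €37839, so the limit doesn't bind; insurer pays €8938.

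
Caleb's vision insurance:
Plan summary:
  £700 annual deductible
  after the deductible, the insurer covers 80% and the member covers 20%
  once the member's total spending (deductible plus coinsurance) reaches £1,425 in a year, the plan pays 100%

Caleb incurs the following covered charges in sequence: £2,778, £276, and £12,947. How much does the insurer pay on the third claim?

£12,692.80

Claim 1 — £2,778: £700 to deductible, leaving £2,078; member's 20% is £415.60. Member pays £1,115.60; OOP now £1,115.60. Insurer: £2,778 − £1,115.60 = £1,662.40.
Claim 2 — £276: 20% coinsurance on £276 = £55.20. Member pays £55.20; OOP now £1,170.80. Plan pays £276 − £55.20 = £220.80.
Claim 3 — £12,947: 20% coinsurance on £12,947 = £2,589.40. OOP would hit £3,760.20 > £1,425, so the cap limits the member to £1,425 − £1,170.80 = £254.20. Insurer: £12,947 − £254.20 = £12,692.80.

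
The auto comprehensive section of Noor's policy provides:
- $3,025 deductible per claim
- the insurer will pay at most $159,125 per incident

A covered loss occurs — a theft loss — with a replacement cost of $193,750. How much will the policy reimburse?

$159,125

After the deductible, $193,750 − $3,025 = $190,725 remains.
$190,725 exceeds the $159,125 limit, so the insurer pays the limit: $159,125.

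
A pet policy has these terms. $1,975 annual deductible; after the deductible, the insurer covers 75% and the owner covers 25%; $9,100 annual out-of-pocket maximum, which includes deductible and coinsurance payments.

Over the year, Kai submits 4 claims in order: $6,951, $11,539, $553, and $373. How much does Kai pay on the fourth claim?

$93.25

Claim 1 — $6,951: deductible takes $1,975, $4,976 remains; coinsurance $4,976 × 25% = $1,244. Cost to owner: $3,219. OOP to date $3,219.
Claim 2 — $11,539: 25% coinsurance on $11,539 = $2,884.75. Owner pays $2,884.75; OOP now $6,103.75.
Claim 3 — $553: deductible met; 25% of $553 = $138.25. Owner owes $138.25 (running OOP $6,242).
Claim 4 — $373: 25% coinsurance on $373 = $93.25. Owner owes $93.25 (running OOP $6,335.25).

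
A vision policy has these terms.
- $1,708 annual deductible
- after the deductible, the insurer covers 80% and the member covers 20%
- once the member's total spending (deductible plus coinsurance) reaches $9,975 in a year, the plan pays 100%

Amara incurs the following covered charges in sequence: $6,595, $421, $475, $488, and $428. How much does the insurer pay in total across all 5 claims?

$5,359.20

Claim 1 ($6,595): deductible takes $1,708, $4,887 remains; member's 20% is $977.40. Member pays $2,685.40; OOP now $2,685.40. Plan pays $6,595 − $2,685.40 = $3,909.60.
Claim 2 ($421): 20% coinsurance on $421 = $84.20. Cost to member: $84.20. OOP to date $2,769.60. Plan pays $421 − $84.20 = $336.80.
Claim 3 ($475): 20% coinsurance on $475 = $95. Member pays $95; OOP now $2,864.60. Plan pays $475 − $95 = $380.
Claim 4 ($488): deductible met; 20% of $488 = $97.60. Member pays $97.60; OOP now $2,962.20. Plan pays $488 − $97.60 = $390.40.
Claim 5 ($428): deductible already satisfied, so member's share is 20% × $428 = $85.60. Cost to member: $85.60. OOP to date $3,047.80. Plan pays $428 − $85.60 = $342.40.
Insurer total = bills − member's total = $8,407 − $3,047.80 = $5,359.20.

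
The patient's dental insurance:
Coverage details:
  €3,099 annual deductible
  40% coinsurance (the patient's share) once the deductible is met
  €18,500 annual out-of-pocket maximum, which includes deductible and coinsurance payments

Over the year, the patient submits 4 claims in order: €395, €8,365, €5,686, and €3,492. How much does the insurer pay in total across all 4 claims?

Claim 1 — €395: entire amount goes to the deductible. Patient owes €395 (running OOP €395). Insurer: €395 − €395 = €0.
Claim 2 — €8,365: deductible takes €2,704, €5,661 remains; patient's 40% is €2,264.40. Patient owes €4,968.40 (running OOP €5,363.40). Insurer: €8,365 − €4,968.40 = €3,396.60.
Claim 3 — €5,686: 40% coinsurance on €5,686 = €2,274.40. Patient owes €2,274.40 (running OOP €7,637.80). Insurer: €5,686 − €2,274.40 = €3,411.60.
Claim 4 — €3,492: 40% coinsurance on €3,492 = €1,396.80. Patient pays €1,396.80; OOP now €9,034.60. Insurer: €3,492 − €1,396.80 = €2,095.20.
Insurer total = bills − patient's total = €17,938 − €9,034.60 = €8,903.40.

€8,903.40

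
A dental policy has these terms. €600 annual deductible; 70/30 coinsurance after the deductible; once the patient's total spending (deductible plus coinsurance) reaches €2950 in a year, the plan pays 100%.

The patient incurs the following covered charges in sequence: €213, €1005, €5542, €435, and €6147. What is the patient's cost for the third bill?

Bill 1, €213: fully absorbed by the deductible. Patient owes €213 (running OOP €213).
Bill 2, €1005: deductible takes €387, €618 remains; patient's 30% is €185.40. Cost to patient: €572.40. OOP to date €785.40.
Bill 3, €5542: 30% coinsurance on €5542 = €1662.60. Patient owes €1662.60 (running OOP €2448).

€1662.60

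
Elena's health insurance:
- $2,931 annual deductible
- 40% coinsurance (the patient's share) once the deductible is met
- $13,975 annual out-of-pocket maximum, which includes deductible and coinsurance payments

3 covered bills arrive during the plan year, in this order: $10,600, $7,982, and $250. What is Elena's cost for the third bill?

Claim 1 — $10,600: $2,931 finishes the deductible; $7,669 goes to coinsurance; coinsurance $7,669 × 40% = $3,067.60. Patient owes $5,998.60 (running OOP $5,998.60).
Claim 2 — $7,982: deductible already satisfied, so patient's share is 40% × $7,982 = $3,192.80. Patient owes $3,192.80 (running OOP $9,191.40).
Claim 3 — $250: 40% coinsurance on $250 = $100. Patient owes $100 (running OOP $9,291.40).

$100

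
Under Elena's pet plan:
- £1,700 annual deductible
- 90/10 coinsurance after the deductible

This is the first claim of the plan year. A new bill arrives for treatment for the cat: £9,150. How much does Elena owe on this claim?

Nothing has been paid toward the £1,700 deductible, so the first £1,700 of this charge is applied there.
That leaves £9,150 − £1,700 = £7,450 for coinsurance.
10% of £7,450 = £745 falls to the owner.
That puts the owner's cost at £1,700 + £745 = £2,445.

£2,445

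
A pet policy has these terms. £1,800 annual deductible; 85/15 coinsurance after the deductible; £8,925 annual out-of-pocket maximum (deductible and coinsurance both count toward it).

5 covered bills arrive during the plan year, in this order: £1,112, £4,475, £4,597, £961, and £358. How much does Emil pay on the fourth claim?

Claim 1 (£1,112): entire amount goes to the deductible. Cost to owner: £1,112. OOP to date £1,112.
Claim 2 (£4,475): deductible takes £688, £3,787 remains; 15% of £3,787 = £568.05. Cost to owner: £1,256.05. OOP to date £2,368.05.
Claim 3 (£4,597): 15% coinsurance on £4,597 = £689.55. Owner owes £689.55 (running OOP £3,057.60).
Claim 4 (£961): deductible met; 15% of £961 = £144.15. Owner pays £144.15; OOP now £3,201.75.

£144.15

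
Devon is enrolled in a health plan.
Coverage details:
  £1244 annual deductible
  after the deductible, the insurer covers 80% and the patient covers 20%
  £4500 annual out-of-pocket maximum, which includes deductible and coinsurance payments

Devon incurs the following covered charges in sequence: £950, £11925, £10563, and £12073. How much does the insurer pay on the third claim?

£9633.20

Claim 1 (£950): entire amount goes to the deductible. Patient pays £950; OOP now £950. Plan pays £950 − £950 = £0.
Claim 2 (£11925): £294 finishes the deductible; £11631 goes to coinsurance; patient's 20% is £2326.20. Patient owes £2620.20 (running OOP £3570.20). Insurer: £11925 − £2620.20 = £9304.80.
Claim 3 (£10563): 20% coinsurance on £10563 = £2112.60. That would push OOP to £5682.80, over the £4500 cap, so patient pays £4500 − £3570.20 = £929.80. Plan pays £10563 − £929.80 = £9633.20.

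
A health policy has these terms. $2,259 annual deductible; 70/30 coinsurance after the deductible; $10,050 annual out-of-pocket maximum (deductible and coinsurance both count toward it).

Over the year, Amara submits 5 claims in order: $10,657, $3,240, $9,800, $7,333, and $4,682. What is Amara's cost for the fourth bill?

Claim 1 — $10,657: $2,259 to deductible, leaving $8,398; patient's 30% is $2,519.40. Patient pays $4,778.40; OOP now $4,778.40.
Claim 2 — $3,240: 30% coinsurance on $3,240 = $972. Patient owes $972 (running OOP $5,750.40).
Claim 3 — $9,800: 30% coinsurance on $9,800 = $2,940. Cost to patient: $2,940. OOP to date $8,690.40.
Claim 4 — $7,333: deductible already satisfied, so patient's share is 30% × $7,333 = $2,199.90. Adding that to $8,690.40 gives $10,890.30, past the $10,050 cap; patient pays only $10,050 − $8,690.40 = $1,359.60.

$1,359.60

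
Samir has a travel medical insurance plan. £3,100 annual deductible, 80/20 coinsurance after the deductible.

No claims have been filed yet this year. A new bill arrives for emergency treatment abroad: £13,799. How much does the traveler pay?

£5,239.80

Deductible not yet touched, so the first £3,100 of the bill goes to the deductible.
After the £3,100 deductible portion, £13,799 − £3,100 = £10,699 is subject to coinsurance.
Coinsurance: £10,699 × 20% = £2,139.80.
Traveler responsibility: £3,100 + £2,139.80 = £5,239.80.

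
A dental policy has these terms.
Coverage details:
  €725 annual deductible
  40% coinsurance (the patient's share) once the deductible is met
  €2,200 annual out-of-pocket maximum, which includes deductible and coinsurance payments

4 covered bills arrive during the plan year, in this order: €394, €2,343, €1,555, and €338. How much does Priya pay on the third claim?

Claim 1 — €394: entire amount goes to the deductible. Patient pays €394; OOP now €394.
Claim 2 — €2,343: €331 finishes the deductible; €2,012 goes to coinsurance; patient's 40% is €804.80. Patient pays €1,135.80; OOP now €1,529.80.
Claim 3 — €1,555: deductible already satisfied, so patient's share is 40% × €1,555 = €622. Patient pays €622; OOP now €2,151.80.

€622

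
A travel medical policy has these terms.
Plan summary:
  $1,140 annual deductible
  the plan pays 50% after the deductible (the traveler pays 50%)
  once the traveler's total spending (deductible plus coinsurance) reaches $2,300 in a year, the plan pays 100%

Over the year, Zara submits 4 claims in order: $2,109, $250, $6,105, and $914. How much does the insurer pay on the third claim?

Bill 1, $2,109: $1,140 to deductible, leaving $969; coinsurance $969 × 50% = $484.50. Cost to traveler: $1,624.50. OOP to date $1,624.50. Insurer: $2,109 − $1,624.50 = $484.50.
Bill 2, $250: deductible already satisfied, so traveler's share is 50% × $250 = $125. Traveler pays $125; OOP now $1,749.50. Insurer: $250 − $125 = $125.
Bill 3, $6,105: deductible already satisfied, so traveler's share is 50% × $6,105 = $3,052.50. Adding that to $1,749.50 gives $4,802, past the $2,300 cap; traveler pays only $2,300 − $1,749.50 = $550.50. Plan pays $6,105 − $550.50 = $5,554.50.

$5,554.50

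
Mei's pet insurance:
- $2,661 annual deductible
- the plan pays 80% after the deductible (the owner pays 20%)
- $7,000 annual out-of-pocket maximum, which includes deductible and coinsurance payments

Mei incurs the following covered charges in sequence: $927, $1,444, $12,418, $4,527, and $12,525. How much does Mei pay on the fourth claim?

Claim 1 — $927: entire amount goes to the deductible. Cost to owner: $927. OOP to date $927.
Claim 2 — $1,444: entire amount goes to the deductible. Cost to owner: $1,444. OOP to date $2,371.
Claim 3 — $12,418: $290 finishes the deductible; $12,128 goes to coinsurance; 20% of $12,128 = $2,425.60. Owner owes $2,715.60 (running OOP $5,086.60).
Claim 4 — $4,527: deductible met; 20% of $4,527 = $905.40. Cost to owner: $905.40. OOP to date $5,992.

$905.40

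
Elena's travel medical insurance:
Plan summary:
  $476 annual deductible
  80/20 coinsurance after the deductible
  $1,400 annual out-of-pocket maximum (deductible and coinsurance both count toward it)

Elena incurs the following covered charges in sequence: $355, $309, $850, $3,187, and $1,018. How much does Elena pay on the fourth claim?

$637.40

Bill 1, $355: entire amount goes to the deductible. Cost to traveler: $355. OOP to date $355.
Bill 2, $309: $121 to deductible, leaving $188; coinsurance $188 × 20% = $37.60. Cost to traveler: $158.60. OOP to date $513.60.
Bill 3, $850: 20% coinsurance on $850 = $170. Cost to traveler: $170. OOP to date $683.60.
Bill 4, $3,187: deductible already satisfied, so traveler's share is 20% × $3,187 = $637.40. Cost to traveler: $637.40. OOP to date $1,321.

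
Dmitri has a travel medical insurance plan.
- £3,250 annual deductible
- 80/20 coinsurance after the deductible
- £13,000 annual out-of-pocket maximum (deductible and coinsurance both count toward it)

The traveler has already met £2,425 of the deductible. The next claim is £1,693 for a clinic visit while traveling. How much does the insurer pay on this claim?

£2,425 of the £3,250 deductible is already met, leaving £825.
After the £825 deductible portion, £1,693 − £825 = £868 is subject to coinsurance.
Coinsurance: £868 × 20% = £173.60.
Traveler responsibility before any cap: £825 + £173.60 = £998.60.
Year-to-date out-of-pocket becomes £2,425 + £998.60 = £3,423.60, still under the £13,000 maximum, so no cap applies.
The plan picks up £1,693 − £998.60 = £694.40.

£694.40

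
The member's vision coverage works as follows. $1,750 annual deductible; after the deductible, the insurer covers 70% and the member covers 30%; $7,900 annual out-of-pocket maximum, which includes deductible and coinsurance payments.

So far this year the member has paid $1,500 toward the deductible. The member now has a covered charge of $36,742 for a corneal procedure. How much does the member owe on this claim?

Remaining deductible: $1,750 − $1,500 = $250.
That leaves $36,742 − $250 = $36,492 for coinsurance.
Coinsurance: $36,492 × 30% = $10,947.60.
Member responsibility before any cap: $250 + $10,947.60 = $11,197.60.
Adding $11,197.60 to the $1,500 already spent would give $12,697.60, which exceeds the $7,900 cap; the member pays just $7,900 − $1,500 = $6,400.

$6,400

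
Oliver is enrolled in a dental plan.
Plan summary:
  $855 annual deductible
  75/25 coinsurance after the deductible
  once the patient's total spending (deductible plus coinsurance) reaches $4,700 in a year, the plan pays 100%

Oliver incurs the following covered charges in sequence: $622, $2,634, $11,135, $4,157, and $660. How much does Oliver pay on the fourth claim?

$461

Claim 1 ($622): all of it applies to the deductible. Cost to patient: $622. OOP to date $622.
Claim 2 ($2,634): $233 to deductible, leaving $2,401; 25% of $2,401 = $600.25. Cost to patient: $833.25. OOP to date $1,455.25.
Claim 3 ($11,135): 25% coinsurance on $11,135 = $2,783.75. Patient owes $2,783.75 (running OOP $4,239).
Claim 4 ($4,157): deductible met; 25% of $4,157 = $1,039.25. OOP would hit $5,278.25 > $4,700, so the cap limits the patient to $4,700 − $4,239 = $461.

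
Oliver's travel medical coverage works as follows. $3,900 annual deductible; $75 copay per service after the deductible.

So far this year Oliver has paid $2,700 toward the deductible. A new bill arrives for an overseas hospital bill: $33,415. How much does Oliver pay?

$1,275

Remaining deductible: $3,900 − $2,700 = $1,200.
The remaining $32,215 (= $33,415 − $1,200) moves to the copay.
Copay on this service: $75.
That puts the traveler's cost at $1,200 + $75 = $1,275.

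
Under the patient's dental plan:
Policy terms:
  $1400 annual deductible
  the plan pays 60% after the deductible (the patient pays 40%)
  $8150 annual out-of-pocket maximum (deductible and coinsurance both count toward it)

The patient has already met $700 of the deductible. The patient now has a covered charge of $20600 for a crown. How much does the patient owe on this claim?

$7450

Remaining deductible: $1400 − $700 = $700.
After the $700 deductible portion, $20600 − $700 = $19900 is subject to coinsurance.
Patient's 40% share of $19900 is $7960.
Patient responsibility before any cap: $700 + $7960 = $8660.
Year-to-date out-of-pocket would reach $700 + $8660 = $9360, above the $8150 maximum, so the patient pays only $8150 − $700 = $7450.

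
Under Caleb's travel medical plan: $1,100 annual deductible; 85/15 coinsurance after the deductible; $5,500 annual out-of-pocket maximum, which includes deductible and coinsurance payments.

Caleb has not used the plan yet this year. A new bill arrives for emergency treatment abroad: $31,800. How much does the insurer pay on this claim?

The full $1,100 deductible is still open; $1,100 of this bill applies to it.
After the $1,100 deductible portion, $31,800 − $1,100 = $30,700 is subject to coinsurance.
Coinsurance: $30,700 × 15% = $4,605.
That puts the traveler's cost at $1,100 + $4,605 = $5,705 before any cap.
Adding $5,705 to the $0 already spent would give $5,705, which exceeds the $5,500 cap; the traveler pays just $5,500 − $0 = $5,500.
Insurer pays the balance: $31,800 − $5,500 = $26,300.

$26,300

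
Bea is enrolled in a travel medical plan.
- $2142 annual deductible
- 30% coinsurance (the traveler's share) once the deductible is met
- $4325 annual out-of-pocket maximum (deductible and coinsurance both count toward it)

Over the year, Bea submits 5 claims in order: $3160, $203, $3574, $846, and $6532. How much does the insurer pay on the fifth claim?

$6041.30

Claim 1 — $3160: $2142 to deductible, leaving $1018; coinsurance $1018 × 30% = $305.40. Cost to traveler: $2447.40. OOP to date $2447.40. Insurer: $3160 − $2447.40 = $712.60.
Claim 2 — $203: deductible already satisfied, so traveler's share is 30% × $203 = $60.90. Cost to traveler: $60.90. OOP to date $2508.30. Insurer: $203 − $60.90 = $142.10.
Claim 3 — $3574: 30% coinsurance on $3574 = $1072.20. Traveler pays $1072.20; OOP now $3580.50. Insurer: $3574 − $1072.20 = $2501.80.
Claim 4 — $846: deductible already satisfied, so traveler's share is 30% × $846 = $253.80. Traveler pays $253.80; OOP now $3834.30. Plan pays $846 − $253.80 = $592.20.
Claim 5 — $6532: 30% coinsurance on $6532 = $1959.60. Adding that to $3834.30 gives $5793.90, past the $4325 cap; traveler pays only $4325 − $3834.30 = $490.70. Plan pays $6532 − $490.70 = $6041.30.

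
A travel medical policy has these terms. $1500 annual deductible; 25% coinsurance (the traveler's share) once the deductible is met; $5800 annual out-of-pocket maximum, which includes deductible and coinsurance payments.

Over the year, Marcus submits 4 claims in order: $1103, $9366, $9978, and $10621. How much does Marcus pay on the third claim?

$2057.75

Bill 1, $1103: fully absorbed by the deductible. Cost to traveler: $1103. OOP to date $1103.
Bill 2, $9366: deductible takes $397, $8969 remains; coinsurance $8969 × 25% = $2242.25. Traveler owes $2639.25 (running OOP $3742.25).
Bill 3, $9978: deductible met; 25% of $9978 = $2494.50. OOP would hit $6236.75 > $5800, so the cap limits the traveler to $5800 − $3742.25 = $2057.75.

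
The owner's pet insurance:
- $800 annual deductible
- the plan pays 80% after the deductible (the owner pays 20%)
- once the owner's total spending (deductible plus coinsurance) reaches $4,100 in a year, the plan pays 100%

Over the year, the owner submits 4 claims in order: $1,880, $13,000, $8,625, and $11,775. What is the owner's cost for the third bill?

#1 ($1,880): deductible takes $800, $1,080 remains; owner's 20% is $216. Owner owes $1,016 (running OOP $1,016).
#2 ($13,000): 20% coinsurance on $13,000 = $2,600. Cost to owner: $2,600. OOP to date $3,616.
#3 ($8,625): deductible already satisfied, so owner's share is 20% × $8,625 = $1,725. Adding that to $3,616 gives $5,341, past the $4,100 cap; owner pays only $4,100 − $3,616 = $484.

$484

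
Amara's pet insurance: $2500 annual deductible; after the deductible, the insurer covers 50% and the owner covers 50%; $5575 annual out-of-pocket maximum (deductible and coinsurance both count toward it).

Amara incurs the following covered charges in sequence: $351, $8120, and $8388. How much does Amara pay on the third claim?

Claim 1 ($351): entire amount goes to the deductible. Cost to owner: $351. OOP to date $351.
Claim 2 ($8120): $2149 to deductible, leaving $5971; 50% of $5971 = $2985.50. Owner pays $5134.50; OOP now $5485.50.
Claim 3 ($8388): 50% coinsurance on $8388 = $4194. That would push OOP to $9679.50, over the $5575 cap, so owner pays $5575 − $5485.50 = $89.50.

$89.50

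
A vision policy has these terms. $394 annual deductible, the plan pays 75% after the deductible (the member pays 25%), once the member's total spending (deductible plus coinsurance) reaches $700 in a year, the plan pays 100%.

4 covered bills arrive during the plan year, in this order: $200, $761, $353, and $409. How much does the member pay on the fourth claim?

$76

#1 ($200): fully absorbed by the deductible. Cost to member: $200. OOP to date $200.
#2 ($761): $194 finishes the deductible; $567 goes to coinsurance; coinsurance $567 × 25% = $141.75. Member pays $335.75; OOP now $535.75.
#3 ($353): 25% coinsurance on $353 = $88.25. Member owes $88.25 (running OOP $624).
#4 ($409): 25% coinsurance on $409 = $102.25. That would push OOP to $726.25, over the $700 cap, so member pays $700 − $624 = $76.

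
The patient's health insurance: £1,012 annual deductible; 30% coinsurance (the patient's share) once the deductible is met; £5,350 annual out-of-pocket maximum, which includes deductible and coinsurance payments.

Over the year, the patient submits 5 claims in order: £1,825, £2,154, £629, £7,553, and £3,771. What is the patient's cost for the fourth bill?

#1 (£1,825): £1,012 to deductible, leaving £813; coinsurance £813 × 30% = £243.90. Patient owes £1,255.90 (running OOP £1,255.90).
#2 (£2,154): deductible already satisfied, so patient's share is 30% × £2,154 = £646.20. Patient pays £646.20; OOP now £1,902.10.
#3 (£629): deductible already satisfied, so patient's share is 30% × £629 = £188.70. Cost to patient: £188.70. OOP to date £2,090.80.
#4 (£7,553): 30% coinsurance on £7,553 = £2,265.90. Cost to patient: £2,265.90. OOP to date £4,356.70.

£2,265.90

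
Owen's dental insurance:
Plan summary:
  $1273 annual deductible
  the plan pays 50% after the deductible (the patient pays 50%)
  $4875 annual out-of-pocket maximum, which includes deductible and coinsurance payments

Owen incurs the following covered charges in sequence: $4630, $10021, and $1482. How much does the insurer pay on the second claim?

$8097.50

Claim 1 ($4630): deductible takes $1273, $3357 remains; patient's 50% is $1678.50. Patient pays $2951.50; OOP now $2951.50. Insurer: $4630 − $2951.50 = $1678.50.
Claim 2 ($10021): 50% coinsurance on $10021 = $5010.50. That would push OOP to $7962, over the $4875 cap, so patient pays $4875 − $2951.50 = $1923.50. Plan pays $10021 − $1923.50 = $8097.50.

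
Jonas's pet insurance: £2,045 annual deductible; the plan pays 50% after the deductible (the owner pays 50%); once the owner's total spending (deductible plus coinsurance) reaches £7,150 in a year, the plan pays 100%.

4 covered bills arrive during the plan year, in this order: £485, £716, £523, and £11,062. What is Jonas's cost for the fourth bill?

Claim 1 — £485: entire amount goes to the deductible. Cost to owner: £485. OOP to date £485.
Claim 2 — £716: entire amount goes to the deductible. Owner owes £716 (running OOP £1,201).
Claim 3 — £523: entire amount goes to the deductible. Cost to owner: £523. OOP to date £1,724.
Claim 4 — £11,062: deductible takes £321, £10,741 remains; owner's 50% is £5,370.50. Claim cost before the cap: £321 + £5,370.50 = £5,691.50. OOP would hit £7,415.50 > £7,150, so the cap limits the owner to £7,150 − £1,724 = £5,426.

£5,426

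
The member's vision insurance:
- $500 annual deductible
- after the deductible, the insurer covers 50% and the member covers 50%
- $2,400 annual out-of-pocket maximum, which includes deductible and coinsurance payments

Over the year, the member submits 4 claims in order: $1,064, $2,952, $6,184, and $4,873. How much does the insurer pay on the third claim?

#1 ($1,064): $500 to deductible, leaving $564; coinsurance $564 × 50% = $282. Member pays $782; OOP now $782. Plan pays $1,064 − $782 = $282.
#2 ($2,952): 50% coinsurance on $2,952 = $1,476. Member owes $1,476 (running OOP $2,258). Plan pays $2,952 − $1,476 = $1,476.
#3 ($6,184): deductible already satisfied, so member's share is 50% × $6,184 = $3,092. Adding that to $2,258 gives $5,350, past the $2,400 cap; member pays only $2,400 − $2,258 = $142. Plan pays $6,184 − $142 = $6,042.

$6,042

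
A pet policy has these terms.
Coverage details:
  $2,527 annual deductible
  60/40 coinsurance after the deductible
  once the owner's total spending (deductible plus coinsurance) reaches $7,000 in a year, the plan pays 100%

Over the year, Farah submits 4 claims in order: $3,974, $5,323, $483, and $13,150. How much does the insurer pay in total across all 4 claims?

$15,930

#1 ($3,974): $2,527 to deductible, leaving $1,447; owner's 40% is $578.80. Owner owes $3,105.80 (running OOP $3,105.80). Insurer: $3,974 − $3,105.80 = $868.20.
#2 ($5,323): deductible met; 40% of $5,323 = $2,129.20. Owner owes $2,129.20 (running OOP $5,235). Plan pays $5,323 − $2,129.20 = $3,193.80.
#3 ($483): deductible met; 40% of $483 = $193.20. Owner pays $193.20; OOP now $5,428.20. Plan pays $483 − $193.20 = $289.80.
#4 ($13,150): 40% coinsurance on $13,150 = $5,260. That would push OOP to $10,688.20, over the $7,000 cap, so owner pays $7,000 − $5,428.20 = $1,571.80. Plan pays $13,150 − $1,571.80 = $11,578.20.
Insurer total = bills − owner's total = $22,930 − $7,000 = $15,930.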